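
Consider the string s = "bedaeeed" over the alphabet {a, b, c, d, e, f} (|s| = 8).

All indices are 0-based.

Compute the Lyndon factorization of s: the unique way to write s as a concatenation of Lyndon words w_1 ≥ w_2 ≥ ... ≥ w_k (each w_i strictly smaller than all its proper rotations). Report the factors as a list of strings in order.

emit factor 1: 'bed' (i=0, period=3)
emit factor 2: 'aeeed' (i=3, period=5)

["bed", "aeeed"]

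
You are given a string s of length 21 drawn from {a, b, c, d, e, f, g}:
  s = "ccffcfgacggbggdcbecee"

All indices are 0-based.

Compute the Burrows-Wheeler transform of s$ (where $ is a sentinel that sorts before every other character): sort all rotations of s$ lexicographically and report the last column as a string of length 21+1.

rank  rotation                last
    0  $ccffcfgacggbggdcbecee  e
    1  acggbggdcbecee$ccffcfg  g
    2  becee$ccffcfgacggbggdc  c
    3  bggdcbecee$ccffcfgacgg  g
    4  cbecee$ccffcfgacggbggd  d
    5  ccffcfgacggbggdcbecee$  $
    6  cee$ccffcfgacggbggdcbe  e
    7  cffcfgacggbggdcbecee$c  c
    8  cfgacggbggdcbecee$ccff  f
    9  cggbggdcbecee$ccffcfga  a
   10  dcbecee$ccffcfgacggbgg  g
   11  e$ccffcfgacggbggdcbece  e
   12  ecee$ccffcfgacggbggdcb  b
   13  ee$ccffcfgacggbggdcbec  c
   14  fcfgacggbggdcbecee$ccf  f
   15  ffcfgacggbggdcbecee$cc  c
   16  fgacggbggdcbecee$ccffc  c
   17  gacggbggdcbecee$ccffcf  f
   18  gbggdcbecee$ccffcfgacg  g
   19  gdcbecee$ccffcfgacggbg  g
   20  ggbggdcbecee$ccffcfgac  c
   21  ggdcbecee$ccffcfgacggb  b

egcgd$ecfagebcfccfggcb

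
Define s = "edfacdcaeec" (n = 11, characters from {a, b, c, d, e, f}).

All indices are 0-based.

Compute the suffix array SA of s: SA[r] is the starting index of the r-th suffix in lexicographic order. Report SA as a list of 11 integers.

rank→(start, suffix):
  0 → (3, 'acdcaeec')
  1 → (7, 'aeec')
  2 → (10, 'c')
  3 → (6, 'caeec')
  4 → (4, 'cdcaeec')
  5 → (5, 'dcaeec')
  6 → (1, 'dfacdcaeec')
  7 → (9, 'ec')
  8 → (0, 'edfacdcaeec')
  9 → (8, 'eec')
  10 → (2, 'facdcaeec')

[3, 7, 10, 6, 4, 5, 1, 9, 0, 8, 2]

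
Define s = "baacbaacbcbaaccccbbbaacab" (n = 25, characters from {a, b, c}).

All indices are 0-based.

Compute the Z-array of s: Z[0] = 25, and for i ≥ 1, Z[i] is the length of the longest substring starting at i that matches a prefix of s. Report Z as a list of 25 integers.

[25, 0, 0, 0, 5, 0, 0, 0, 1, 0, 4, 0, 0, 0, 0, 0, 0, 1, 1, 4, 0, 0, 0, 0, 1]

Z[0]=25
i=1: fresh scan; Z[1]=0
i=2: fresh scan; Z[2]=0
i=3: fresh scan; Z[3]=0
i=4: fresh scan; Z[4]=5 scan→box=[4,9)
i=5: min(r-i=4, Z[1]=0)=0; Z[5]=0
i=6: min(r-i=3, Z[2]=0)=0; Z[6]=0
i=7: min(r-i=2, Z[3]=0)=0; Z[7]=0
i=8: min(r-i=1, Z[4]=5)=1; Z[8]=1
i=9: fresh scan; Z[9]=0
i=10: fresh scan; Z[10]=4 scan→box=[10,14)
i=11: min(r-i=3, Z[1]=0)=0; Z[11]=0
i=12: min(r-i=2, Z[2]=0)=0; Z[12]=0
i=13: min(r-i=1, Z[3]=0)=0; Z[13]=0
i=14: fresh scan; Z[14]=0
i=15: fresh scan; Z[15]=0
i=16: fresh scan; Z[16]=0
i=17: fresh scan; Z[17]=1 scan→box=[17,18)
i=18: fresh scan; Z[18]=1 scan→box=[18,19)
i=19: fresh scan; Z[19]=4 scan→box=[19,23)
i=20: min(r-i=3, Z[1]=0)=0; Z[20]=0
i=21: min(r-i=2, Z[2]=0)=0; Z[21]=0
i=22: min(r-i=1, Z[3]=0)=0; Z[22]=0
i=23: fresh scan; Z[23]=0
i=24: fresh scan; Z[24]=1 scan→box=[24,25)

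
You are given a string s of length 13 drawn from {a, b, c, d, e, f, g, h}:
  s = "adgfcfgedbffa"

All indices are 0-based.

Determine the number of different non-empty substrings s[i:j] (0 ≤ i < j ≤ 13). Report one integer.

85

sorted suffixes:
  #0 SA[0]=12  'a'
  #1 SA[1]=0  'adgfcfgedbffa'
  #2 SA[2]=9  'bffa'
  #3 SA[3]=4  'cfgedbffa'
  #4 SA[4]=8  'dbffa'
  #5 SA[5]=1  'dgfcfgedbffa'
  #6 SA[6]=7  'edbffa'
  #7 SA[7]=11  'fa'
  #8 SA[8]=3  'fcfgedbffa'
  #9 SA[9]=10  'ffa'
  #10 SA[10]=5  'fgedbffa'
  #11 SA[11]=6  'gedbffa'
  #12 SA[12]=2  'gfcfgedbffa'

SA = [12, 0, 9, 4, 8, 1, 7, 11, 3, 10, 5, 6, 2]
rank  pair      lcp
   1  s[12:],s[0:]  1  'a'
   2  s[0:],s[9:]  0  ''
   3  s[9:],s[4:]  0  ''
   4  s[4:],s[8:]  0  ''
   5  s[8:],s[1:]  1  'd'
   6  s[1:],s[7:]  0  ''
   7  s[7:],s[11:]  0  ''
   8  s[11:],s[3:]  1  'f'
   9  s[3:],s[10:]  1  'f'
  10  s[10:],s[5:]  1  'f'
  11  s[5:],s[6:]  0  ''
  12  s[6:],s[2:]  1  'g'

n(n+1)/2 = 13·14/2 = 91
Σ LCP = 0 + 1 + 0 + 0 + 0 + 1 + 0 + 0 + 1 + 1 + 1 + 0 + 1 = 6
distinct = 91 − 6 = 85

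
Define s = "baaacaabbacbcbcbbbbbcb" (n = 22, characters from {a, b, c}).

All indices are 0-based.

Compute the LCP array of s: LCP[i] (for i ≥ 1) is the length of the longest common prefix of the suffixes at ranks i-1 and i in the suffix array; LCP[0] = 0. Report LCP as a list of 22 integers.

[0, 2, 2, 1, 1, 2, 0, 1, 2, 1, 2, 4, 3, 2, 1, 3, 3, 0, 1, 2, 2, 4]

rank | idx | suffix
   0 |   1 | aaacaabbacbcbcbbbbbcb
   1 |   5 | aabbacbcbcbbbbbcb
   2 |   2 | aacaabbacbcbcbbbbbcb
   3 |   6 | abbacbcbcbbbbbcb
   4 |   3 | acaabbacbcbcbbbbbcb
   5 |   9 | acbcbcbbbbbcb
   6 |  21 | b
   7 |   0 | baaacaabbacbcbcbbbbbcb
   8 |   8 | bacbcbcbbbbbcb
   9 |   7 | bbacbcbcbbbbbcb
  10 |  15 | bbbbbcb
  11 |  16 | bbbbcb
  12 |  17 | bbbcb
  13 |  18 | bbcb
  14 |  19 | bcb
  15 |  13 | bcbbbbbcb
  16 |  11 | bcbcbbbbbcb
  17 |   4 | caabbacbcbcbbbbbcb
  18 |  20 | cb
  19 |  14 | cbbbbbcb
  20 |  12 | cbcbbbbbcb
  21 |  10 | cbcbcbbbbbcb

SA = [1, 5, 2, 6, 3, 9, 21, 0, 8, 7, 15, 16, 17, 18, 19, 13, 11, 4, 20, 14, 12, 10]
i: (SA[i-1],SA[i]) lcp shared
  1: (1,5) 2 'aa'
  2: (5,2) 2 'aa'
  3: (2,6) 1 'a'
  4: (6,3) 1 'a'
  5: (3,9) 2 'ac'
  6: (9,21) 0 ''
  7: (21,0) 1 'b'
  8: (0,8) 2 'ba'
  9: (8,7) 1 'b'
  10: (7,15) 2 'bb'
  11: (15,16) 4 'bbbb'
  12: (16,17) 3 'bbb'
  13: (17,18) 2 'bb'
  14: (18,19) 1 'b'
  15: (19,13) 3 'bcb'
  16: (13,11) 3 'bcb'
  17: (11,4) 0 ''
  18: (4,20) 1 'c'
  19: (20,14) 2 'cb'
  20: (14,12) 2 'cb'
  21: (12,10) 4 'cbcb'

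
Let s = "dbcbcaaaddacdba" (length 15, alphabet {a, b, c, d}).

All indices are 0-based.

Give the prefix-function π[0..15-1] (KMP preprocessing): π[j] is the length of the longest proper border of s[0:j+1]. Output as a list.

π[0] = 0
j=1 s[j]='b': π[1]=0 (border '')
j=2 s[j]='c': π[2]=0 (border '')
j=3 s[j]='b': π[3]=0 (border '')
j=4 s[j]='c': π[4]=0 (border '')
j=5 s[j]='a': π[5]=0 (border '')
j=6 s[j]='a': π[6]=0 (border '')
j=7 s[j]='a': π[7]=0 (border '')
j=8 s[j]='d': π[8]=1 (border 'd')
j=9 s[j]='d': k: 1→0; π[9]=1 (border 'd')
j=10 s[j]='a': k: 1→0; π[10]=0 (border '')
j=11 s[j]='c': π[11]=0 (border '')
j=12 s[j]='d': π[12]=1 (border 'd')
j=13 s[j]='b': π[13]=2 (border 'db')
j=14 s[j]='a': k: 2→0; π[14]=0 (border '')

[0, 0, 0, 0, 0, 0, 0, 0, 1, 1, 0, 0, 1, 2, 0]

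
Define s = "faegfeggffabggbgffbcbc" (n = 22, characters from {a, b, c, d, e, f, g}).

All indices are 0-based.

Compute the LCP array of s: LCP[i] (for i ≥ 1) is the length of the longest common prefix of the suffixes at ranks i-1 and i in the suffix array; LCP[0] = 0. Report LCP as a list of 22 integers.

[0, 1, 0, 2, 1, 2, 0, 1, 0, 2, 0, 2, 1, 1, 1, 2, 0, 1, 2, 3, 1, 2]

sorted suffixes:
  #0 SA[0]=10  'abggbgffbcbc'
  #1 SA[1]=1  'aegfeggffabggbgffbcbc'
  #2 SA[2]=20  'bc'
  #3 SA[3]=18  'bcbc'
  #4 SA[4]=14  'bgffbcbc'
  #5 SA[5]=11  'bggbgffbcbc'
  #6 SA[6]=21  'c'
  #7 SA[7]=19  'cbc'
  #8 SA[8]=2  'egfeggffabggbgffbcbc'
  #9 SA[9]=5  'eggffabggbgffbcbc'
  #10 SA[10]=9  'fabggbgffbcbc'
  #11 SA[11]=0  'faegfeggffabggbgffbcbc'
  #12 SA[12]=17  'fbcbc'
  #13 SA[13]=4  'feggffabggbgffbcbc'
  #14 SA[14]=8  'ffabggbgffbcbc'
  #15 SA[15]=16  'ffbcbc'
  #16 SA[16]=13  'gbgffbcbc'
  #17 SA[17]=3  'gfeggffabggbgffbcbc'
  #18 SA[18]=7  'gffabggbgffbcbc'
  #19 SA[19]=15  'gffbcbc'
  #20 SA[20]=12  'ggbgffbcbc'
  #21 SA[21]=6  'ggffabggbgffbcbc'

SA = [10, 1, 20, 18, 14, 11, 21, 19, 2, 5, 9, 0, 17, 4, 8, 16, 13, 3, 7, 15, 12, 6]
i: (SA[i-1],SA[i]) lcp shared
  1: (10,1) 1 'a'
  2: (1,20) 0 ''
  3: (20,18) 2 'bc'
  4: (18,14) 1 'b'
  5: (14,11) 2 'bg'
  6: (11,21) 0 ''
  7: (21,19) 1 'c'
  8: (19,2) 0 ''
  9: (2,5) 2 'eg'
  10: (5,9) 0 ''
  11: (9,0) 2 'fa'
  12: (0,17) 1 'f'
  13: (17,4) 1 'f'
  14: (4,8) 1 'f'
  15: (8,16) 2 'ff'
  16: (16,13) 0 ''
  17: (13,3) 1 'g'
  18: (3,7) 2 'gf'
  19: (7,15) 3 'gff'
  20: (15,12) 1 'g'
  21: (12,6) 2 'gg'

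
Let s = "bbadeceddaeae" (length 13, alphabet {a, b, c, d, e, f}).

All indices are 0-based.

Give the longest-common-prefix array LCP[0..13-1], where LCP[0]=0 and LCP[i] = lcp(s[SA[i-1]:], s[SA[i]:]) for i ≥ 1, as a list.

[0, 1, 2, 0, 1, 0, 0, 1, 1, 0, 1, 1, 1]

rank | idx | suffix
   0 |   2 | adeceddaeae
   1 |  11 | ae
   2 |   9 | aeae
   3 |   1 | badeceddaeae
   4 |   0 | bbadeceddaeae
   5 |   5 | ceddaeae
   6 |   8 | daeae
   7 |   7 | ddaeae
   8 |   3 | deceddaeae
   9 |  12 | e
  10 |  10 | eae
  11 |   4 | eceddaeae
  12 |   6 | eddaeae

SA = [2, 11, 9, 1, 0, 5, 8, 7, 3, 12, 10, 4, 6]
i: (SA[i-1],SA[i]) lcp shared
  1: (2,11) 1 'a'
  2: (11,9) 2 'ae'
  3: (9,1) 0 ''
  4: (1,0) 1 'b'
  5: (0,5) 0 ''
  6: (5,8) 0 ''
  7: (8,7) 1 'd'
  8: (7,3) 1 'd'
  9: (3,12) 0 ''
  10: (12,10) 1 'e'
  11: (10,4) 1 'e'
  12: (4,6) 1 'e'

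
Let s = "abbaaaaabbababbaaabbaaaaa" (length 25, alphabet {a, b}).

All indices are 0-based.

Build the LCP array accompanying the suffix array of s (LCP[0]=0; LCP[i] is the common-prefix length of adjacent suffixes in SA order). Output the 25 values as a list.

rank | idx | suffix
   0 |  24 | a
   1 |  23 | aa
   2 |  22 | aaa
   3 |  21 | aaaa
   4 |  20 | aaaaa
   5 |   3 | aaaaabbababbaaabbaaaaa
   6 |   4 | aaaabbababbaaabbaaaaa
   7 |  15 | aaabbaaaaa
   8 |   5 | aaabbababbaaabbaaaaa
   9 |  16 | aabbaaaaa
  10 |   6 | aabbababbaaabbaaaaa
  11 |  10 | ababbaaabbaaaaa
  12 |  17 | abbaaaaa
  13 |   0 | abbaaaaabbababbaaabbaaaaa
  14 |  12 | abbaaabbaaaaa
  15 |   7 | abbababbaaabbaaaaa
  16 |  19 | baaaaa
  17 |   2 | baaaaabbababbaaabbaaaaa
  18 |  14 | baaabbaaaaa
  19 |   9 | bababbaaabbaaaaa
  20 |  11 | babbaaabbaaaaa
  21 |  18 | bbaaaaa
  22 |   1 | bbaaaaabbababbaaabbaaaaa
  23 |  13 | bbaaabbaaaaa
  24 |   8 | bbababbaaabbaaaaa

SA = [24, 23, 22, 21, 20, 3, 4, 15, 5, 16, 6, 10, 17, 0, 12, 7, 19, 2, 14, 9, 11, 18, 1, 13, 8]
[i] adj suffixes → lcp
  [1] 24/23 → 1 ('a')
  [2] 23/22 → 2 ('aa')
  [3] 22/21 → 3 ('aaa')
  [4] 21/20 → 4 ('aaaa')
  [5] 20/3 → 5 ('aaaaa')
  [6] 3/4 → 4 ('aaaa')
  [7] 4/15 → 3 ('aaa')
  [8] 15/5 → 6 ('aaabba')
  [9] 5/16 → 2 ('aa')
  [10] 16/6 → 5 ('aabba')
  [11] 6/10 → 1 ('a')
  [12] 10/17 → 2 ('ab')
  [13] 17/0 → 8 ('abbaaaaa')
  [14] 0/12 → 6 ('abbaaa')
  [15] 12/7 → 4 ('abba')
  [16] 7/19 → 0 ('')
  [17] 19/2 → 6 ('baaaaa')
  [18] 2/14 → 4 ('baaa')
  [19] 14/9 → 2 ('ba')
  [20] 9/11 → 3 ('bab')
  [21] 11/18 → 1 ('b')
  [22] 18/1 → 7 ('bbaaaaa')
  [23] 1/13 → 5 ('bbaaa')
  [24] 13/8 → 3 ('bba')

[0, 1, 2, 3, 4, 5, 4, 3, 6, 2, 5, 1, 2, 8, 6, 4, 0, 6, 4, 2, 3, 1, 7, 5, 3]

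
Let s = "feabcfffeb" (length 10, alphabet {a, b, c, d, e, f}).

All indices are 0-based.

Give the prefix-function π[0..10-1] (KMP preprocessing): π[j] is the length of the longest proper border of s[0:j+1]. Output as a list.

[0, 0, 0, 0, 0, 1, 1, 1, 2, 0]

π[0] = 0
j=1 s[j]='e': π[1]=0 (border '')
j=2 s[j]='a': π[2]=0 (border '')
j=3 s[j]='b': π[3]=0 (border '')
j=4 s[j]='c': π[4]=0 (border '')
j=5 s[j]='f': π[5]=1 (border 'f')
j=6 s[j]='f': k: 1→0; π[6]=1 (border 'f')
j=7 s[j]='f': k: 1→0; π[7]=1 (border 'f')
j=8 s[j]='e': π[8]=2 (border 'fe')
j=9 s[j]='b': k: 2→0; π[9]=0 (border '')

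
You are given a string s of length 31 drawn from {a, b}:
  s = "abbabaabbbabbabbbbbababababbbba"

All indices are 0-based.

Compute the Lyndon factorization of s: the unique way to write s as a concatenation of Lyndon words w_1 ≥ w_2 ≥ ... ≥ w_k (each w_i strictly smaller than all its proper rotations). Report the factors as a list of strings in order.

["abb", "ab", "aabbbabbabbbbbababababbbb", "a"]

emit factor 1: 'abb' (i=0, period=3)
emit factor 2: 'ab' (i=3, period=2)
emit factor 3: 'aabbbabbabbbbbababababbbb' (i=5, period=25)
emit factor 4: 'a' (i=30, period=1)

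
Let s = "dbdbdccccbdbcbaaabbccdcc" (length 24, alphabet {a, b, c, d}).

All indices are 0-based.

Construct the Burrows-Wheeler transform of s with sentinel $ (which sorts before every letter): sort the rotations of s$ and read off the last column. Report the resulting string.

rank  rotation                   last
    0  $dbdbdccccbdbcbaaabbccdcc  c
    1  aaabbccdcc$dbdbdccccbdbcb  b
    2  aabbccdcc$dbdbdccccbdbcba  a
    3  abbccdcc$dbdbdccccbdbcbaa  a
    4  baaabbccdcc$dbdbdccccbdbc  c
    5  bbccdcc$dbdbdccccbdbcbaaa  a
    6  bcbaaabbccdcc$dbdbdccccbd  d
    7  bccdcc$dbdbdccccbdbcbaaab  b
    8  bdbcbaaabbccdcc$dbdbdcccc  c
    9  bdbdccccbdbcbaaabbccdcc$d  d
   10  bdccccbdbcbaaabbccdcc$dbd  d
   11  c$dbdbdccccbdbcbaaabbccdc  c
   12  cbaaabbccdcc$dbdbdccccbdb  b
   13  cbdbcbaaabbccdcc$dbdbdccc  c
   14  cc$dbdbdccccbdbcbaaabbccd  d
   15  ccbdbcbaaabbccdcc$dbdbdcc  c
   16  cccbdbcbaaabbccdcc$dbdbdc  c
   17  ccccbdbcbaaabbccdcc$dbdbd  d
   18  ccdcc$dbdbdccccbdbcbaaabb  b
   19  cdcc$dbdbdccccbdbcbaaabbc  c
   20  dbcbaaabbccdcc$dbdbdccccb  b
   21  dbdbdccccbdbcbaaabbccdcc$  $
   22  dbdccccbdbcbaaabbccdcc$db  b
   23  dcc$dbdbdccccbdbcbaaabbcc  c
   24  dccccbdbcbaaabbccdcc$dbdb  b

cbaacadbcddcbcdccdbcb$bcb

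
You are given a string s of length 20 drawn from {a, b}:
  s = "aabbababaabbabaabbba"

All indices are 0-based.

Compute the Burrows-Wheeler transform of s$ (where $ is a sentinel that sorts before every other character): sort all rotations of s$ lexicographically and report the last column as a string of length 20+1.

abb$bbbbaaabaaabbbaaa

rank  rotation               last
    0  $aabbababaabbabaabbba  a
    1  a$aabbababaabbabaabbb  b
    2  aabbabaabbba$aabbabab  b
    3  aabbababaabbabaabbba$  $
    4  aabbba$aabbababaabbab  b
    5  abaabbabaabbba$aabbab  b
    6  abaabbba$aabbababaabb  b
    7  ababaabbabaabbba$aabb  b
    8  abbabaabbba$aabbababa  a
    9  abbababaabbabaabbba$a  a
   10  abbba$aabbababaabbaba  a
   11  ba$aabbababaabbabaabb  b
   12  baabbabaabbba$aabbaba  a
   13  baabbba$aabbababaabba  a
   14  babaabbabaabbba$aabba  a
   15  babaabbba$aabbababaab  b
   16  bababaabbabaabbba$aab  b
   17  bba$aabbababaabbabaab  b
   18  bbabaabbba$aabbababaa  a
   19  bbababaabbabaabbba$aa  a
   20  bbba$aabbababaabbabaa  a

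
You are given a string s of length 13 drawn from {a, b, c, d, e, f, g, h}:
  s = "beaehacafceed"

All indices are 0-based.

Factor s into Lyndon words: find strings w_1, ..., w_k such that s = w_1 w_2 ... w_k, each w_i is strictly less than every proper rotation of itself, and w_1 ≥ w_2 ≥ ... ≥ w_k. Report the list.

emit factor 1: 'be' (i=0, period=2)
emit factor 2: 'aeh' (i=2, period=3)
emit factor 3: 'acafceed' (i=5, period=8)

["be", "aeh", "acafceed"]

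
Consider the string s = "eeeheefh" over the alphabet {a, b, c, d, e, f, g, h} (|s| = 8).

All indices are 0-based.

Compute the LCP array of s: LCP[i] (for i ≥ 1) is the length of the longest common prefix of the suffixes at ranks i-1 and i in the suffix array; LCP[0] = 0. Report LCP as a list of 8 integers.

[0, 2, 2, 1, 1, 0, 0, 1]

rank→(start, suffix):
  0 → (0, 'eeeheefh')
  1 → (4, 'eefh')
  2 → (1, 'eeheefh')
  3 → (5, 'efh')
  4 → (2, 'eheefh')
  5 → (6, 'fh')
  6 → (7, 'h')
  7 → (3, 'heefh')

SA = [0, 4, 1, 5, 2, 6, 7, 3]
rank  pair      lcp
   1  s[0:],s[4:]  2  'ee'
   2  s[4:],s[1:]  2  'ee'
   3  s[1:],s[5:]  1  'e'
   4  s[5:],s[2:]  1  'e'
   5  s[2:],s[6:]  0  ''
   6  s[6:],s[7:]  0  ''
   7  s[7:],s[3:]  1  'h'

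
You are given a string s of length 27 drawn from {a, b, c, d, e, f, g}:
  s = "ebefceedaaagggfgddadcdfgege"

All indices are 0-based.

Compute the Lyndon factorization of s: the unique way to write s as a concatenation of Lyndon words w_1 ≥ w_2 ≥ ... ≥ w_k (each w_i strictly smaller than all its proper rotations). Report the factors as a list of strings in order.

emit factor 1: 'e' (i=0, period=1)
emit factor 2: 'befceed' (i=1, period=7)
emit factor 3: 'aaagggfgddadcdfgege' (i=8, period=19)

["e", "befceed", "aaagggfgddadcdfgege"]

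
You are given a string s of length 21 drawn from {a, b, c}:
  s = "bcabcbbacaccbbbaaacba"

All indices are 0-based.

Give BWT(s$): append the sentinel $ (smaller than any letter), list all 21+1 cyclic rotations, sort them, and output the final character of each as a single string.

rank  rotation                last
    0  $bcabcbbacaccbbbaaacba  a
    1  a$bcabcbbacaccbbbaaacb  b
    2  aaacba$bcabcbbacaccbbb  b
    3  aacba$bcabcbbacaccbbba  a
    4  abcbbacaccbbbaaacba$bc  c
    5  acaccbbbaaacba$bcabcbb  b
    6  acba$bcabcbbacaccbbbaa  a
    7  accbbbaaacba$bcabcbbac  c
    8  ba$bcabcbbacaccbbbaaac  c
    9  baaacba$bcabcbbacaccbb  b
   10  bacaccbbbaaacba$bcabcb  b
   11  bbaaacba$bcabcbbacaccb  b
   12  bbacaccbbbaaacba$bcabc  c
   13  bbbaaacba$bcabcbbacacc  c
   14  bcabcbbacaccbbbaaacba$  $
   15  bcbbacaccbbbaaacba$bca  a
   16  cabcbbacaccbbbaaacba$b  b
   17  caccbbbaaacba$bcabcbba  a
   18  cba$bcabcbbacaccbbbaaa  a
   19  cbbacaccbbbaaacba$bcab  b
   20  cbbbaaacba$bcabcbbacac  c
   21  ccbbbaaacba$bcabcbbaca  a

abbacbaccbbbcc$abaabca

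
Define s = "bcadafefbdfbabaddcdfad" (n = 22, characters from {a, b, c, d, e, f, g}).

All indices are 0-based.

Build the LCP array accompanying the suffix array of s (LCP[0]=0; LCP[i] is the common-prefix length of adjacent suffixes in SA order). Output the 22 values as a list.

rank | idx | suffix
   0 |  12 | abaddcdfad
   1 |  20 | ad
   2 |   2 | adafefbdfbabaddcdfad
   3 |  14 | addcdfad
   4 |   4 | afefbdfbabaddcdfad
   5 |  11 | babaddcdfad
   6 |  13 | baddcdfad
   7 |   0 | bcadafefbdfbabaddcdfad
   8 |   8 | bdfbabaddcdfad
   9 |   1 | cadafefbdfbabaddcdfad
  10 |  17 | cdfad
  11 |  21 | d
  12 |   3 | dafefbdfbabaddcdfad
  13 |  16 | dcdfad
  14 |  15 | ddcdfad
  15 |  18 | dfad
  16 |   9 | dfbabaddcdfad
  17 |   6 | efbdfbabaddcdfad
  18 |  19 | fad
  19 |  10 | fbabaddcdfad
  20 |   7 | fbdfbabaddcdfad
  21 |   5 | fefbdfbabaddcdfad

SA = [12, 20, 2, 14, 4, 11, 13, 0, 8, 1, 17, 21, 3, 16, 15, 18, 9, 6, 19, 10, 7, 5]
i: (SA[i-1],SA[i]) lcp shared
  1: (12,20) 1 'a'
  2: (20,2) 2 'ad'
  3: (2,14) 2 'ad'
  4: (14,4) 1 'a'
  5: (4,11) 0 ''
  6: (11,13) 2 'ba'
  7: (13,0) 1 'b'
  8: (0,8) 1 'b'
  9: (8,1) 0 ''
  10: (1,17) 1 'c'
  11: (17,21) 0 ''
  12: (21,3) 1 'd'
  13: (3,16) 1 'd'
  14: (16,15) 1 'd'
  15: (15,18) 1 'd'
  16: (18,9) 2 'df'
  17: (9,6) 0 ''
  18: (6,19) 0 ''
  19: (19,10) 1 'f'
  20: (10,7) 2 'fb'
  21: (7,5) 1 'f'

[0, 1, 2, 2, 1, 0, 2, 1, 1, 0, 1, 0, 1, 1, 1, 1, 2, 0, 0, 1, 2, 1]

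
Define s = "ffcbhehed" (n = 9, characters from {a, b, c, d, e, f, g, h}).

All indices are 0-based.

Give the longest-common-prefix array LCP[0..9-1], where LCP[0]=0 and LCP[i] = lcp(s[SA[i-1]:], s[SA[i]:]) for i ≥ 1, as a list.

sorted suffixes:
  #0 SA[0]=3  'bhehed'
  #1 SA[1]=2  'cbhehed'
  #2 SA[2]=8  'd'
  #3 SA[3]=7  'ed'
  #4 SA[4]=5  'ehed'
  #5 SA[5]=1  'fcbhehed'
  #6 SA[6]=0  'ffcbhehed'
  #7 SA[7]=6  'hed'
  #8 SA[8]=4  'hehed'

SA = [3, 2, 8, 7, 5, 1, 0, 6, 4]
i: (SA[i-1],SA[i]) lcp shared
  1: (3,2) 0 ''
  2: (2,8) 0 ''
  3: (8,7) 0 ''
  4: (7,5) 1 'e'
  5: (5,1) 0 ''
  6: (1,0) 1 'f'
  7: (0,6) 0 ''
  8: (6,4) 2 'he'

[0, 0, 0, 0, 1, 0, 1, 0, 2]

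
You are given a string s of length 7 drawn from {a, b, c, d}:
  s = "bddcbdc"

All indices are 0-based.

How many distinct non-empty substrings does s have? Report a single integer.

rank | idx | suffix
   0 |   4 | bdc
   1 |   0 | bddcbdc
   2 |   6 | c
   3 |   3 | cbdc
   4 |   5 | dc
   5 |   2 | dcbdc
   6 |   1 | ddcbdc

SA = [4, 0, 6, 3, 5, 2, 1]
[i] adj suffixes → lcp
  [1] 4/0 → 2 ('bd')
  [2] 0/6 → 0 ('')
  [3] 6/3 → 1 ('c')
  [4] 3/5 → 0 ('')
  [5] 5/2 → 2 ('dc')
  [6] 2/1 → 1 ('d')

n(n+1)/2 = 7·8/2 = 28
Σ LCP = 0 + 2 + 0 + 1 + 0 + 2 + 1 = 6
distinct = 28 − 6 = 22

22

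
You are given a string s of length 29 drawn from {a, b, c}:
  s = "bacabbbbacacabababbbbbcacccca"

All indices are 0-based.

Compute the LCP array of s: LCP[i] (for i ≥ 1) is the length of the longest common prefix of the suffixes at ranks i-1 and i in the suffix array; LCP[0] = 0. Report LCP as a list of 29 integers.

[0, 1, 4, 2, 5, 1, 4, 3, 2, 0, 3, 2, 4, 1, 2, 3, 4, 4, 3, 2, 1, 0, 2, 3, 2, 3, 1, 2, 3]

rank | idx | suffix
   0 |  28 | a
   1 |  12 | abababbbbbcacccca
   2 |  14 | ababbbbbcacccca
   3 |   3 | abbbbacacabababbbbbcacccca
   4 |  16 | abbbbbcacccca
   5 |  10 | acabababbbbbcacccca
   6 |   1 | acabbbbacacabababbbbbcacccca
   7 |   8 | acacabababbbbbcacccca
   8 |  23 | acccca
   9 |  13 | bababbbbbcacccca
  10 |  15 | babbbbbcacccca
  11 |   0 | bacabbbbacacabababbbbbcacccca
  12 |   7 | bacacabababbbbbcacccca
  13 |   6 | bbacacabababbbbbcacccca
  14 |   5 | bbbacacabababbbbbcacccca
  15 |   4 | bbbbacacabababbbbbcacccca
  16 |  17 | bbbbbcacccca
  17 |  18 | bbbbcacccca
  18 |  19 | bbbcacccca
  19 |  20 | bbcacccca
  20 |  21 | bcacccca
  21 |  27 | ca
  22 |  11 | cabababbbbbcacccca
  23 |   2 | cabbbbacacabababbbbbcacccca
  24 |   9 | cacabababbbbbcacccca
  25 |  22 | cacccca
  26 |  26 | cca
  27 |  25 | ccca
  28 |  24 | cccca

SA = [28, 12, 14, 3, 16, 10, 1, 8, 23, 13, 15, 0, 7, 6, 5, 4, 17, 18, 19, 20, 21, 27, 11, 2, 9, 22, 26, 25, 24]
[i] adj suffixes → lcp
  [1] 28/12 → 1 ('a')
  [2] 12/14 → 4 ('abab')
  [3] 14/3 → 2 ('ab')
  [4] 3/16 → 5 ('abbbb')
  [5] 16/10 → 1 ('a')
  [6] 10/1 → 4 ('acab')
  [7] 1/8 → 3 ('aca')
  [8] 8/23 → 2 ('ac')
  [9] 23/13 → 0 ('')
  [10] 13/15 → 3 ('bab')
  [11] 15/0 → 2 ('ba')
  [12] 0/7 → 4 ('baca')
  [13] 7/6 → 1 ('b')
  [14] 6/5 → 2 ('bb')
  [15] 5/4 → 3 ('bbb')
  [16] 4/17 → 4 ('bbbb')
  [17] 17/18 → 4 ('bbbb')
  [18] 18/19 → 3 ('bbb')
  [19] 19/20 → 2 ('bb')
  [20] 20/21 → 1 ('b')
  [21] 21/27 → 0 ('')
  [22] 27/11 → 2 ('ca')
  [23] 11/2 → 3 ('cab')
  [24] 2/9 → 2 ('ca')
  [25] 9/22 → 3 ('cac')
  [26] 22/26 → 1 ('c')
  [27] 26/25 → 2 ('cc')
  [28] 25/24 → 3 ('ccc')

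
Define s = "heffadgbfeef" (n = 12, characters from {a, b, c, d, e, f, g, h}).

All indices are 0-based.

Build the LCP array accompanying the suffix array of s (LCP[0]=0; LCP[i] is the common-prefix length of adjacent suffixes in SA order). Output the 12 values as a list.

sorted suffixes:
  #0 SA[0]=4  'adgbfeef'
  #1 SA[1]=7  'bfeef'
  #2 SA[2]=5  'dgbfeef'
  #3 SA[3]=9  'eef'
  #4 SA[4]=10  'ef'
  #5 SA[5]=1  'effadgbfeef'
  #6 SA[6]=11  'f'
  #7 SA[7]=3  'fadgbfeef'
  #8 SA[8]=8  'feef'
  #9 SA[9]=2  'ffadgbfeef'
  #10 SA[10]=6  'gbfeef'
  #11 SA[11]=0  'heffadgbfeef'

SA = [4, 7, 5, 9, 10, 1, 11, 3, 8, 2, 6, 0]
i: (SA[i-1],SA[i]) lcp shared
  1: (4,7) 0 ''
  2: (7,5) 0 ''
  3: (5,9) 0 ''
  4: (9,10) 1 'e'
  5: (10,1) 2 'ef'
  6: (1,11) 0 ''
  7: (11,3) 1 'f'
  8: (3,8) 1 'f'
  9: (8,2) 1 'f'
  10: (2,6) 0 ''
  11: (6,0) 0 ''

[0, 0, 0, 0, 1, 2, 0, 1, 1, 1, 0, 0]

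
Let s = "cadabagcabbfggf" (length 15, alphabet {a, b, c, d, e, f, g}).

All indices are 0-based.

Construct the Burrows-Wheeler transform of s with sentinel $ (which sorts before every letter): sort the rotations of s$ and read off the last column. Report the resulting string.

fdccbaabg$agbagf

rank  rotation          last
    0  $cadabagcabbfggf  f
    1  abagcabbfggf$cad  d
    2  abbfggf$cadabagc  c
    3  adabagcabbfggf$c  c
    4  agcabbfggf$cadab  b
    5  bagcabbfggf$cada  a
    6  bbfggf$cadabagca  a
    7  bfggf$cadabagcab  b
    8  cabbfggf$cadabag  g
    9  cadabagcabbfggf$  $
   10  dabagcabbfggf$ca  a
   11  f$cadabagcabbfgg  g
   12  fggf$cadabagcabb  b
   13  gcabbfggf$cadaba  a
   14  gf$cadabagcabbfg  g
   15  ggf$cadabagcabbf  f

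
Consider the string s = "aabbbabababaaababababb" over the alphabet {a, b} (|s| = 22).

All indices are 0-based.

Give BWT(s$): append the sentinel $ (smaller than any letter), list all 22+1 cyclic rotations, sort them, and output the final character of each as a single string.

rank  rotation                 last
    0  $aabbbabababaaababababb  b
    1  aaababababb$aabbbababab  b
    2  aababababb$aabbbabababa  a
    3  aabbbabababaaababababb$  $
    4  abaaababababb$aabbbabab  b
    5  ababaaababababb$aabbbab  b
    6  abababaaababababb$aabbb  b
    7  ababababb$aabbbabababaa  a
    8  abababb$aabbbabababaaab  b
    9  ababb$aabbbabababaaabab  b
   10  abb$aabbbabababaaababab  b
   11  abbbabababaaababababb$a  a
   12  b$aabbbabababaaabababab  b
   13  baaababababb$aabbbababa  a
   14  babaaababababb$aabbbaba  a
   15  bababaaababababb$aabbba  a
   16  babababaaababababb$aabb  b
   17  babababb$aabbbabababaaa  a
   18  bababb$aabbbabababaaaba  a
   19  babb$aabbbabababaaababa  a
   20  bb$aabbbabababaaabababa  a
   21  bbabababaaababababb$aab  b
   22  bbbabababaaababababb$aa  a

bba$bbbabbbabaaabaaaaba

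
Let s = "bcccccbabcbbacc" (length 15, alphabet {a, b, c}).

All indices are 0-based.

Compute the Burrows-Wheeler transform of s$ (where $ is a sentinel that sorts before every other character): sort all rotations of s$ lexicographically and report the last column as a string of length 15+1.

cbbcbca$ccbacccb

rank  rotation          last
    0  $bcccccbabcbbacc  c
    1  abcbbacc$bcccccb  b
    2  acc$bcccccbabcbb  b
    3  babcbbacc$bccccc  c
    4  bacc$bcccccbabcb  b
    5  bbacc$bcccccbabc  c
    6  bcbbacc$bcccccba  a
    7  bcccccbabcbbacc$  $
    8  c$bcccccbabcbbac  c
    9  cbabcbbacc$bcccc  c
   10  cbbacc$bcccccbab  b
   11  cc$bcccccbabcbba  a
   12  ccbabcbbacc$bccc  c
   13  cccbabcbbacc$bcc  c
   14  ccccbabcbbacc$bc  c
   15  cccccbabcbbacc$b  b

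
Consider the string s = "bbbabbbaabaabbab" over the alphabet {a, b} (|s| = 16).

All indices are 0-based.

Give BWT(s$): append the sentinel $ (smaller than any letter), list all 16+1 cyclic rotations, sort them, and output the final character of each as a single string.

rank  rotation           last
    0  $bbbabbbaabaabbab  b
    1  aabaabbab$bbbabbb  b
    2  aabbab$bbbabbbaab  b
    3  ab$bbbabbbaabaabb  b
    4  abaabbab$bbbabbba  a
    5  abbab$bbbabbbaaba  a
    6  abbbaabaabbab$bbb  b
    7  b$bbbabbbaabaabba  a
    8  baabaabbab$bbbabb  b
    9  baabbab$bbbabbbaa  a
   10  bab$bbbabbbaabaab  b
   11  babbbaabaabbab$bb  b
   12  bbaabaabbab$bbbab  b
   13  bbab$bbbabbbaabaa  a
   14  bbabbbaabaabbab$b  b
   15  bbbaabaabbab$bbba  a
   16  bbbabbbaabaabbab$  $

bbbbaabababbbaba$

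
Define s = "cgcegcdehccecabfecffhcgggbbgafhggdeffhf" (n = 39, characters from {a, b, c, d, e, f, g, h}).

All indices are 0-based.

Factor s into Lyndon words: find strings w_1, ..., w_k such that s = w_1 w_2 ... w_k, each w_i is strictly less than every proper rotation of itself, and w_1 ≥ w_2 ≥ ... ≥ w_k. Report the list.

emit factor 1: 'cg' (i=0, period=2)
emit factor 2: 'ceg' (i=2, period=3)
emit factor 3: 'cdeh' (i=5, period=4)
emit factor 4: 'cce' (i=9, period=3)
emit factor 5: 'c' (i=12, period=1)
emit factor 6: 'abfecffhcgggbbgafhggdeffhf' (i=13, period=26)

["cg", "ceg", "cdeh", "cce", "c", "abfecffhcgggbbgafhggdeffhf"]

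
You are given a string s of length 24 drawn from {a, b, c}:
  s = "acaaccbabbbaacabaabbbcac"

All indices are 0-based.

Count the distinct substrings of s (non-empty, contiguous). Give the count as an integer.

259

rank→(start, suffix):
  0 → (16, 'aabbbcac')
  1 → (11, 'aacabaabbbcac')
  2 → (2, 'aaccbabbbaacabaabbbcac')
  3 → (14, 'abaabbbcac')
  4 → (7, 'abbbaacabaabbbcac')
  5 → (17, 'abbbcac')
  6 → (22, 'ac')
  7 → (0, 'acaaccbabbbaacabaabbbcac')
  8 → (12, 'acabaabbbcac')
  9 → (3, 'accbabbbaacabaabbbcac')
  10 → (15, 'baabbbcac')
  11 → (10, 'baacabaabbbcac')
  12 → (6, 'babbbaacabaabbbcac')
  13 → (9, 'bbaacabaabbbcac')
  14 → (8, 'bbbaacabaabbbcac')
  15 → (18, 'bbbcac')
  16 → (19, 'bbcac')
  17 → (20, 'bcac')
  18 → (23, 'c')
  19 → (1, 'caaccbabbbaacabaabbbcac')
  20 → (13, 'cabaabbbcac')
  21 → (21, 'cac')
  22 → (5, 'cbabbbaacabaabbbcac')
  23 → (4, 'ccbabbbaacabaabbbcac')

SA = [16, 11, 2, 14, 7, 17, 22, 0, 12, 3, 15, 10, 6, 9, 8, 18, 19, 20, 23, 1, 13, 21, 5, 4]
i: (SA[i-1],SA[i]) lcp shared
  1: (16,11) 2 'aa'
  2: (11,2) 3 'aac'
  3: (2,14) 1 'a'
  4: (14,7) 2 'ab'
  5: (7,17) 4 'abbb'
  6: (17,22) 1 'a'
  7: (22,0) 2 'ac'
  8: (0,12) 3 'aca'
  9: (12,3) 2 'ac'
  10: (3,15) 0 ''
  11: (15,10) 3 'baa'
  12: (10,6) 2 'ba'
  13: (6,9) 1 'b'
  14: (9,8) 2 'bb'
  15: (8,18) 3 'bbb'
  16: (18,19) 2 'bb'
  17: (19,20) 1 'b'
  18: (20,23) 0 ''
  19: (23,1) 1 'c'
  20: (1,13) 2 'ca'
  21: (13,21) 2 'ca'
  22: (21,5) 1 'c'
  23: (5,4) 1 'c'

n(n+1)/2 = 24·25/2 = 300
Σ LCP = 0 + 2 + 3 + 1 + 2 + 4 + 1 + 2 + 3 + 2 + 0 + 3 + 2 + 1 + 2 + 3 + 2 + 1 + 0 + 1 + 2 + 2 + 1 + 1 = 41
distinct = 300 − 41 = 259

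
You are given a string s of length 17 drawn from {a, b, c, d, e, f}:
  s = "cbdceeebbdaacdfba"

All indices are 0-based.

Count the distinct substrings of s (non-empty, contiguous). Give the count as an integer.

sorted suffixes:
  #0 SA[0]=16  'a'
  #1 SA[1]=10  'aacdfba'
  #2 SA[2]=11  'acdfba'
  #3 SA[3]=15  'ba'
  #4 SA[4]=7  'bbdaacdfba'
  #5 SA[5]=8  'bdaacdfba'
  #6 SA[6]=1  'bdceeebbdaacdfba'
  #7 SA[7]=0  'cbdceeebbdaacdfba'
  #8 SA[8]=12  'cdfba'
  #9 SA[9]=3  'ceeebbdaacdfba'
  #10 SA[10]=9  'daacdfba'
  #11 SA[11]=2  'dceeebbdaacdfba'
  #12 SA[12]=13  'dfba'
  #13 SA[13]=6  'ebbdaacdfba'
  #14 SA[14]=5  'eebbdaacdfba'
  #15 SA[15]=4  'eeebbdaacdfba'
  #16 SA[16]=14  'fba'

SA = [16, 10, 11, 15, 7, 8, 1, 0, 12, 3, 9, 2, 13, 6, 5, 4, 14]
i: (SA[i-1],SA[i]) lcp shared
  1: (16,10) 1 'a'
  2: (10,11) 1 'a'
  3: (11,15) 0 ''
  4: (15,7) 1 'b'
  5: (7,8) 1 'b'
  6: (8,1) 2 'bd'
  7: (1,0) 0 ''
  8: (0,12) 1 'c'
  9: (12,3) 1 'c'
  10: (3,9) 0 ''
  11: (9,2) 1 'd'
  12: (2,13) 1 'd'
  13: (13,6) 0 ''
  14: (6,5) 1 'e'
  15: (5,4) 2 'ee'
  16: (4,14) 0 ''

n(n+1)/2 = 17·18/2 = 153
Σ LCP = 0 + 1 + 1 + 0 + 1 + 1 + 2 + 0 + 1 + 1 + 0 + 1 + 1 + 0 + 1 + 2 + 0 = 13
distinct = 153 − 13 = 140

140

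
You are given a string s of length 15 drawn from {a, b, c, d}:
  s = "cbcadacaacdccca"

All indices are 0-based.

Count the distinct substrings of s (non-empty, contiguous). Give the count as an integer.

105

rank→(start, suffix):
  0 → (14, 'a')
  1 → (7, 'aacdccca')
  2 → (5, 'acaacdccca')
  3 → (8, 'acdccca')
  4 → (3, 'adacaacdccca')
  5 → (1, 'bcadacaacdccca')
  6 → (13, 'ca')
  7 → (6, 'caacdccca')
  8 → (2, 'cadacaacdccca')
  9 → (0, 'cbcadacaacdccca')
  10 → (12, 'cca')
  11 → (11, 'ccca')
  12 → (9, 'cdccca')
  13 → (4, 'dacaacdccca')
  14 → (10, 'dccca')

SA = [14, 7, 5, 8, 3, 1, 13, 6, 2, 0, 12, 11, 9, 4, 10]
[i] adj suffixes → lcp
  [1] 14/7 → 1 ('a')
  [2] 7/5 → 1 ('a')
  [3] 5/8 → 2 ('ac')
  [4] 8/3 → 1 ('a')
  [5] 3/1 → 0 ('')
  [6] 1/13 → 0 ('')
  [7] 13/6 → 2 ('ca')
  [8] 6/2 → 2 ('ca')
  [9] 2/0 → 1 ('c')
  [10] 0/12 → 1 ('c')
  [11] 12/11 → 2 ('cc')
  [12] 11/9 → 1 ('c')
  [13] 9/4 → 0 ('')
  [14] 4/10 → 1 ('d')

n(n+1)/2 = 15·16/2 = 120
Σ LCP = 0 + 1 + 1 + 2 + 1 + 0 + 0 + 2 + 2 + 1 + 1 + 2 + 1 + 0 + 1 = 15
distinct = 120 − 15 = 105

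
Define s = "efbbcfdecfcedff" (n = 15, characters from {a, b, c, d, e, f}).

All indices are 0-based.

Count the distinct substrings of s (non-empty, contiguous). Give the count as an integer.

rank | idx | suffix
   0 |   2 | bbcfdecfcedff
   1 |   3 | bcfdecfcedff
   2 |  10 | cedff
   3 |   8 | cfcedff
   4 |   4 | cfdecfcedff
   5 |   6 | decfcedff
   6 |  12 | dff
   7 |   7 | ecfcedff
   8 |  11 | edff
   9 |   0 | efbbcfdecfcedff
  10 |  14 | f
  11 |   1 | fbbcfdecfcedff
  12 |   9 | fcedff
  13 |   5 | fdecfcedff
  14 |  13 | ff

SA = [2, 3, 10, 8, 4, 6, 12, 7, 11, 0, 14, 1, 9, 5, 13]
[i] adj suffixes → lcp
  [1] 2/3 → 1 ('b')
  [2] 3/10 → 0 ('')
  [3] 10/8 → 1 ('c')
  [4] 8/4 → 2 ('cf')
  [5] 4/6 → 0 ('')
  [6] 6/12 → 1 ('d')
  [7] 12/7 → 0 ('')
  [8] 7/11 → 1 ('e')
  [9] 11/0 → 1 ('e')
  [10] 0/14 → 0 ('')
  [11] 14/1 → 1 ('f')
  [12] 1/9 → 1 ('f')
  [13] 9/5 → 1 ('f')
  [14] 5/13 → 1 ('f')

n(n+1)/2 = 15·16/2 = 120
Σ LCP = 0 + 1 + 0 + 1 + 2 + 0 + 1 + 0 + 1 + 1 + 0 + 1 + 1 + 1 + 1 = 11
distinct = 120 − 11 = 109

109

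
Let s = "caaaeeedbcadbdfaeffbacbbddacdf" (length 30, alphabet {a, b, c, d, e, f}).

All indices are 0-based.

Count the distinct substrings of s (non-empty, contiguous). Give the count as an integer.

sorted suffixes:
  #0 SA[0]=1  'aaaeeedbcadbdfaeffbacbbddacdf'
  #1 SA[1]=2  'aaeeedbcadbdfaeffbacbbddacdf'
  #2 SA[2]=20  'acbbddacdf'
  #3 SA[3]=26  'acdf'
  #4 SA[4]=10  'adbdfaeffbacbbddacdf'
  #5 SA[5]=3  'aeeedbcadbdfaeffbacbbddacdf'
  #6 SA[6]=15  'aeffbacbbddacdf'
  #7 SA[7]=19  'bacbbddacdf'
  #8 SA[8]=22  'bbddacdf'
  #9 SA[9]=8  'bcadbdfaeffbacbbddacdf'
  #10 SA[10]=23  'bddacdf'
  #11 SA[11]=12  'bdfaeffbacbbddacdf'
  #12 SA[12]=0  'caaaeeedbcadbdfaeffbacbbddacdf'
  #13 SA[13]=9  'cadbdfaeffbacbbddacdf'
  #14 SA[14]=21  'cbbddacdf'
  #15 SA[15]=27  'cdf'
  #16 SA[16]=25  'dacdf'
  #17 SA[17]=7  'dbcadbdfaeffbacbbddacdf'
  #18 SA[18]=11  'dbdfaeffbacbbddacdf'
  #19 SA[19]=24  'ddacdf'
  #20 SA[20]=28  'df'
  #21 SA[21]=13  'dfaeffbacbbddacdf'
  #22 SA[22]=6  'edbcadbdfaeffbacbbddacdf'
  #23 SA[23]=5  'eedbcadbdfaeffbacbbddacdf'
  #24 SA[24]=4  'eeedbcadbdfaeffbacbbddacdf'
  #25 SA[25]=16  'effbacbbddacdf'
  #26 SA[26]=29  'f'
  #27 SA[27]=14  'faeffbacbbddacdf'
  #28 SA[28]=18  'fbacbbddacdf'
  #29 SA[29]=17  'ffbacbbddacdf'

SA = [1, 2, 20, 26, 10, 3, 15, 19, 22, 8, 23, 12, 0, 9, 21, 27, 25, 7, 11, 24, 28, 13, 6, 5, 4, 16, 29, 14, 18, 17]
[i] adj suffixes → lcp
  [1] 1/2 → 2 ('aa')
  [2] 2/20 → 1 ('a')
  [3] 20/26 → 2 ('ac')
  [4] 26/10 → 1 ('a')
  [5] 10/3 → 1 ('a')
  [6] 3/15 → 2 ('ae')
  [7] 15/19 → 0 ('')
  [8] 19/22 → 1 ('b')
  [9] 22/8 → 1 ('b')
  [10] 8/23 → 1 ('b')
  [11] 23/12 → 2 ('bd')
  [12] 12/0 → 0 ('')
  [13] 0/9 → 2 ('ca')
  [14] 9/21 → 1 ('c')
  [15] 21/27 → 1 ('c')
  [16] 27/25 → 0 ('')
  [17] 25/7 → 1 ('d')
  [18] 7/11 → 2 ('db')
  [19] 11/24 → 1 ('d')
  [20] 24/28 → 1 ('d')
  [21] 28/13 → 2 ('df')
  [22] 13/6 → 0 ('')
  [23] 6/5 → 1 ('e')
  [24] 5/4 → 2 ('ee')
  [25] 4/16 → 1 ('e')
  [26] 16/29 → 0 ('')
  [27] 29/14 → 1 ('f')
  [28] 14/18 → 1 ('f')
  [29] 18/17 → 1 ('f')

n(n+1)/2 = 30·31/2 = 465
Σ LCP = 0 + 2 + 1 + 2 + 1 + 1 + 2 + 0 + 1 + 1 + 1 + 2 + 0 + 2 + 1 + 1 + 0 + 1 + 2 + 1 + 1 + 2 + 0 + 1 + 2 + 1 + 0 + 1 + 1 + 1 = 32
distinct = 465 − 32 = 433

433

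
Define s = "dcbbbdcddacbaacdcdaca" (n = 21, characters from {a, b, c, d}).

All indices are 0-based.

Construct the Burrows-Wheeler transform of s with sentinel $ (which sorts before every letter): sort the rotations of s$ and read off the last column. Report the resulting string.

rank  rotation                last
    0  $dcbbbdcddacbaacdcdaca  a
    1  a$dcbbbdcddacbaacdcdac  c
    2  aacdcdaca$dcbbbdcddacb  b
    3  aca$dcbbbdcddacbaacdcd  d
    4  acbaacdcdaca$dcbbbdcdd  d
    5  acdcdaca$dcbbbdcddacba  a
    6  baacdcdaca$dcbbbdcddac  c
    7  bbbdcddacbaacdcdaca$dc  c
    8  bbdcddacbaacdcdaca$dcb  b
    9  bdcddacbaacdcdaca$dcbb  b
   10  ca$dcbbbdcddacbaacdcda  a
   11  cbaacdcdaca$dcbbbdcdda  a
   12  cbbbdcddacbaacdcdaca$d  d
   13  cdaca$dcbbbdcddacbaacd  d
   14  cdcdaca$dcbbbdcddacbaa  a
   15  cddacbaacdcdaca$dcbbbd  d
   16  daca$dcbbbdcddacbaacdc  c
   17  dacbaacdcdaca$dcbbbdcd  d
   18  dcbbbdcddacbaacdcdaca$  $
   19  dcdaca$dcbbbdcddacbaac  c
   20  dcddacbaacdcdaca$dcbbb  b
   21  ddacbaacdcdaca$dcbbbdc  c

acbddaccbbaaddadcd$cbc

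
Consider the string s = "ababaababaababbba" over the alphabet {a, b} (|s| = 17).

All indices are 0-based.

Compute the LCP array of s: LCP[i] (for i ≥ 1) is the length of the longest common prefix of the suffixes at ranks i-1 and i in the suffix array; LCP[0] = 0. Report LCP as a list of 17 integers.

rank | idx | suffix
   0 |  16 | a
   1 |   4 | aababaababbba
   2 |   9 | aababbba
   3 |   2 | abaababaababbba
   4 |   7 | abaababbba
   5 |   0 | ababaababaababbba
   6 |   5 | ababaababbba
   7 |  10 | ababbba
   8 |  12 | abbba
   9 |  15 | ba
  10 |   3 | baababaababbba
  11 |   8 | baababbba
  12 |   1 | babaababaababbba
  13 |   6 | babaababbba
  14 |  11 | babbba
  15 |  14 | bba
  16 |  13 | bbba

SA = [16, 4, 9, 2, 7, 0, 5, 10, 12, 15, 3, 8, 1, 6, 11, 14, 13]
i: (SA[i-1],SA[i]) lcp shared
  1: (16,4) 1 'a'
  2: (4,9) 5 'aabab'
  3: (9,2) 1 'a'
  4: (2,7) 7 'abaabab'
  5: (7,0) 3 'aba'
  6: (0,5) 9 'ababaabab'
  7: (5,10) 4 'abab'
  8: (10,12) 2 'ab'
  9: (12,15) 0 ''
  10: (15,3) 2 'ba'
  11: (3,8) 6 'baabab'
  12: (8,1) 2 'ba'
  13: (1,6) 8 'babaabab'
  14: (6,11) 3 'bab'
  15: (11,14) 1 'b'
  16: (14,13) 2 'bb'

[0, 1, 5, 1, 7, 3, 9, 4, 2, 0, 2, 6, 2, 8, 3, 1, 2]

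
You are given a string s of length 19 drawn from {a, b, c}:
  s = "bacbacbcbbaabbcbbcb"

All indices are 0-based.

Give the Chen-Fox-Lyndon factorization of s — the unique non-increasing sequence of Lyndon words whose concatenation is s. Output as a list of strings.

emit factor 1: 'b' (i=0, period=1)
emit factor 2: 'acbacbcbb' (i=1, period=9)
emit factor 3: 'aabbcbbcb' (i=10, period=9)

["b", "acbacbcbb", "aabbcbbcb"]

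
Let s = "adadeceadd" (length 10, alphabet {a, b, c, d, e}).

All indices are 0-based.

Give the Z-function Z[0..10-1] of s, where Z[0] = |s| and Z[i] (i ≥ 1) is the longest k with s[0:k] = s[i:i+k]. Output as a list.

Z[0]=10
i=1: fresh scan; Z[1]=0
i=2: fresh scan; Z[2]=2 scan→box=[2,4)
i=3: min(r-i=1, Z[1]=0)=0; Z[3]=0
i=4: fresh scan; Z[4]=0
i=5: fresh scan; Z[5]=0
i=6: fresh scan; Z[6]=0
i=7: fresh scan; Z[7]=2 scan→box=[7,9)
i=8: min(r-i=1, Z[1]=0)=0; Z[8]=0
i=9: fresh scan; Z[9]=0

[10, 0, 2, 0, 0, 0, 0, 2, 0, 0]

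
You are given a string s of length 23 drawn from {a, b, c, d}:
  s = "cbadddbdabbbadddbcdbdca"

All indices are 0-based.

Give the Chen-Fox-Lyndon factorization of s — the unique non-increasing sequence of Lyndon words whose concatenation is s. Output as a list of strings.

emit factor 1: 'c' (i=0, period=1)
emit factor 2: 'b' (i=1, period=1)
emit factor 3: 'adddbd' (i=2, period=6)
emit factor 4: 'abbbadddbcdbdc' (i=8, period=14)
emit factor 5: 'a' (i=22, period=1)

["c", "b", "adddbd", "abbbadddbcdbdc", "a"]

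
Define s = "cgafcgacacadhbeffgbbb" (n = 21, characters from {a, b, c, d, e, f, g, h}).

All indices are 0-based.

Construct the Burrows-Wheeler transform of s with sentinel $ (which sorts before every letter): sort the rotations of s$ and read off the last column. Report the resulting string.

rank  rotation                last
    0  $cgafcgacacadhbeffgbbb  b
    1  acacadhbeffgbbb$cgafcg  g
    2  acadhbeffgbbb$cgafcgac  c
    3  adhbeffgbbb$cgafcgacac  c
    4  afcgacacadhbeffgbbb$cg  g
    5  b$cgafcgacacadhbeffgbb  b
    6  bb$cgafcgacacadhbeffgb  b
    7  bbb$cgafcgacacadhbeffg  g
    8  beffgbbb$cgafcgacacadh  h
    9  cacadhbeffgbbb$cgafcga  a
   10  cadhbeffgbbb$cgafcgaca  a
   11  cgacacadhbeffgbbb$cgaf  f
   12  cgafcgacacadhbeffgbbb$  $
   13  dhbeffgbbb$cgafcgacaca  a
   14  effgbbb$cgafcgacacadhb  b
   15  fcgacacadhbeffgbbb$cga  a
   16  ffgbbb$cgafcgacacadhbe  e
   17  fgbbb$cgafcgacacadhbef  f
   18  gacacadhbeffgbbb$cgafc  c
   19  gafcgacacadhbeffgbbb$c  c
   20  gbbb$cgafcgacacadhbeff  f
   21  hbeffgbbb$cgafcgacacad  d

bgccgbbghaaf$abaefccfd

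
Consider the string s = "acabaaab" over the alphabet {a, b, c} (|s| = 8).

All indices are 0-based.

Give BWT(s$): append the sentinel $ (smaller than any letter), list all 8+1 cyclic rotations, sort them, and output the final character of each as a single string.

bbaac$aaa

rank  rotation   last
    0  $acabaaab  b
    1  aaab$acab  b
    2  aab$acaba  a
    3  ab$acabaa  a
    4  abaaab$ac  c
    5  acabaaab$  $
    6  b$acabaaa  a
    7  baaab$aca  a
    8  cabaaab$a  a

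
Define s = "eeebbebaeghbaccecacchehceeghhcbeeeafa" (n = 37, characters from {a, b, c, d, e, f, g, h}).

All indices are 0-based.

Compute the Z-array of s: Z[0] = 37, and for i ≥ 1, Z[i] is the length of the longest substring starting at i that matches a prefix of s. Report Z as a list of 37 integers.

[37, 2, 1, 0, 0, 1, 0, 0, 1, 0, 0, 0, 0, 0, 0, 1, 0, 0, 0, 0, 0, 1, 0, 0, 2, 1, 0, 0, 0, 0, 0, 3, 2, 1, 0, 0, 0]

Z[0]=37
i=1: i≥r, start 0; Z[1]=2 extend→box=[1,3)
i=2: min(r-i=1, Z[1]=2)=1; Z[2]=1
i=3: i≥r, start 0; Z[3]=0
i=4: i≥r, start 0; Z[4]=0
i=5: i≥r, start 0; Z[5]=1 extend→box=[5,6)
i=6: i≥r, start 0; Z[6]=0
i=7: i≥r, start 0; Z[7]=0
i=8: i≥r, start 0; Z[8]=1 extend→box=[8,9)
i=9: i≥r, start 0; Z[9]=0
i=10: i≥r, start 0; Z[10]=0
i=11: i≥r, start 0; Z[11]=0
i=12: i≥r, start 0; Z[12]=0
i=13: i≥r, start 0; Z[13]=0
i=14: i≥r, start 0; Z[14]=0
i=15: i≥r, start 0; Z[15]=1 extend→box=[15,16)
i=16: i≥r, start 0; Z[16]=0
i=17: i≥r, start 0; Z[17]=0
i=18: i≥r, start 0; Z[18]=0
i=19: i≥r, start 0; Z[19]=0
i=20: i≥r, start 0; Z[20]=0
i=21: i≥r, start 0; Z[21]=1 extend→box=[21,22)
i=22: i≥r, start 0; Z[22]=0
i=23: i≥r, start 0; Z[23]=0
i=24: i≥r, start 0; Z[24]=2 extend→box=[24,26)
i=25: min(r-i=1, Z[1]=2)=1; Z[25]=1
i=26: i≥r, start 0; Z[26]=0
i=27: i≥r, start 0; Z[27]=0
i=28: i≥r, start 0; Z[28]=0
i=29: i≥r, start 0; Z[29]=0
i=30: i≥r, start 0; Z[30]=0
i=31: i≥r, start 0; Z[31]=3 extend→box=[31,34)
i=32: min(r-i=2, Z[1]=2)=2; Z[32]=2
i=33: min(r-i=1, Z[2]=1)=1; Z[33]=1
i=34: i≥r, start 0; Z[34]=0
i=35: i≥r, start 0; Z[35]=0
i=36: i≥r, start 0; Z[36]=0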